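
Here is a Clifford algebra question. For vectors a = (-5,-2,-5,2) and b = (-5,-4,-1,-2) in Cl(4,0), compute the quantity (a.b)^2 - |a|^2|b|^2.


a . b = (-5)*(-5) + (-2)*(-4) + (-5)*(-1) + 2*(-2)
= 25 + 8 + 5 + (-4) = 34
|a|^2 = (-5)^2 + (-2)^2 + (-5)^2 + 2^2 = 58
|b|^2 = (-5)^2 + (-4)^2 + (-1)^2 + (-2)^2 = 46
(a.b)^2 = 34^2 = 1156
|a|^2 * |b|^2 = 58 * 46 = 2668
Result = 1156 - 2668 = -1512


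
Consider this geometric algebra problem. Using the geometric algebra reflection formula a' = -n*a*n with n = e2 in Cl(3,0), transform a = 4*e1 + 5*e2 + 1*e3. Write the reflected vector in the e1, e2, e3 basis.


Reflection formula: a' = -n*a*n, with n = e2 (unit vector, n^2 = 1).
For reflection through hyperplane perp to e2:
The component along e2 flips sign, others stay.
a = (4, 5, 1)
a' = (4, -5, 1)
a' = 4*e1 - 5*e2 + 1*e3


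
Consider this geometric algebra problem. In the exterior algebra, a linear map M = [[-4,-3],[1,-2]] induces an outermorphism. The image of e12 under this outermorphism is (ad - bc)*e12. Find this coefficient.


The outermorphism of a linear map f sends e1^e2 to f(e1)^f(e2).
f(e1) = -4*e1 + 1*e2
f(e2) = -3*e1 - 2*e2
f(e1) ^ f(e2) = (-4*e1 + 1*e2) ^ (-3*e1 - 2*e2)
= (-4)*(-2)*e12 + 1*(-3)*e21
= (8 - (-3))*e12
= 11*e12
Coefficient = 11


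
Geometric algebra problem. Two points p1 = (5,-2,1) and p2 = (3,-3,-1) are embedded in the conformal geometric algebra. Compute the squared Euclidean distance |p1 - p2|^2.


p1 - p2 = (2, 1, 2)
|p1 - p2|^2 = 2^2 + 1^2 + 2^2
= 4 + 1 + 4
= 9


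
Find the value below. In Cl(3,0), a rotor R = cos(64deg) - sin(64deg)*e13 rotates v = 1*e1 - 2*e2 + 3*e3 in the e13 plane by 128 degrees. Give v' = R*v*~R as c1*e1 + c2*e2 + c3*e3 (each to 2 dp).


Rotor R = cos(64deg) - sin(64deg)*e13
Rotation angle theta = 2 * 64 = 128 degrees in the e13 plane (e1 -> e3).
The component perpendicular to the plane (e2) is invariant: v'_2 = v2 = -2.00
cos(128deg) = -0.6157, sin(128deg) = 0.7880
v'_1 = v1*cos(theta) - v3*sin(theta) = 1*(-0.6157) - 3*0.7880 = -2.98
v'_3 = v1*sin(theta) + v3*cos(theta) = 1*0.7880 + 3*(-0.6157) = -1.06
v' = -2.98*e1 - 2.00*e2 - 1.06*e3


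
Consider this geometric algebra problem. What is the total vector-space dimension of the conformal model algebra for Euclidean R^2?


The conformal model of R^2 uses Cl(3,1): the 2 Euclidean generators plus two extra orthogonal generators e+ (e+^2 = +1) and e- (e-^2 = -1), from which the null vectors e0, einf are built.
Number of generators m = 2 + 2 = 4.
dim Cl(p,q) = 2^m = 2^4 = 16


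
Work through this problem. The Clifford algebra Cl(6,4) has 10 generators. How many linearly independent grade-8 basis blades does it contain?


Number of grade-k basis blades in Cl(p,q) with n = p + q is C(n, k).
n = 6 + 4 = 10
C(10, 8) = 10! / (8! * 2!)
= 3628800 / (40320 * 2)
= 45


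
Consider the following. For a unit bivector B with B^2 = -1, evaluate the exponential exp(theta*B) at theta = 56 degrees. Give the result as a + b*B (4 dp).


For a unit bivector B with B^2 = -1, the exponential series gives
e^(theta*B) = cos(theta) + sin(theta)*B (the GA analogue of Euler's formula).
theta = 56 degrees = 0.977384 rad
cos(56 deg) = 0.5592
sin(56 deg) = 0.8290
exp(theta*B) = 0.5592 + 0.8290*B


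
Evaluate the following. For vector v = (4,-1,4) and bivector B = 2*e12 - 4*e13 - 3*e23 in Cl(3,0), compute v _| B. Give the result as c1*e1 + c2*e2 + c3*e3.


Left contraction v _| B = <vB>_1 (grade-1 part of the geometric product vB).
Using e1_|e12 = e2, e2_|e12 = -e1, e1_|e13 = e3, e3_|e13 = -e1, e2_|e23 = e3, e3_|e23 = -e2:
e1 coeff: -v2*b12 - v3*b13 = -(-1)*(2) - (4)*(-4) = 18
e2 coeff: v1*b12 - v3*b23 = (4)*(2) - (4)*(-3) = 20
e3 coeff: v1*b13 + v2*b23 = (4)*(-4) + (-1)*(-3) = -13
v _| B = 18*e1 + 20*e2 - 13*e3


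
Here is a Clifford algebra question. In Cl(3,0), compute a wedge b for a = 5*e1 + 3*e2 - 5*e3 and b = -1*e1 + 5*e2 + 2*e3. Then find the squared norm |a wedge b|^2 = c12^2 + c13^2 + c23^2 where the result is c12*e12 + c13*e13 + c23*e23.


a wedge b = (a1*b2 - a2*b1)*e12 + (a1*b3 - a3*b1)*e13 + (a2*b3 - a3*b2)*e23
e12 coeff: 5*5 - 3*(-1) = 25 - (-3) = 28
e13 coeff: 5*2 - (-5)*(-1) = 10 - 5 = 5
e23 coeff: 3*2 - (-5)*5 = 6 - (-25) = 31
|a wedge b|^2 = 28^2 + 5^2 + 31^2
= 784 + 25 + 961
= 1770


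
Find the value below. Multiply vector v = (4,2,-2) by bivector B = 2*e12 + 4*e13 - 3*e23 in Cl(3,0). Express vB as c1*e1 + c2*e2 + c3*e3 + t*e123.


vB has grade-1 (vector) and grade-3 (trivector) parts: vB = (v _| B) + (v ^ B).
Vector part <vB>_1:
  e1: -v2*b12 - v3*b13 = -(2)*(2) - (-2)*(4) = 4
  e2: v1*b12 - v3*b23 = (4)*(2) - (-2)*(-3) = 2
  e3: v1*b13 + v2*b23 = (4)*(4) + (2)*(-3) = 10
Trivector part <vB>_3:
  e123: v1*b23 - v2*b13 + v3*b12 = (4)*(-3) - (2)*(4) + (-2)*(2) = -24
vB = 4*e1 + 2*e2 + 10*e3 - 24*e123


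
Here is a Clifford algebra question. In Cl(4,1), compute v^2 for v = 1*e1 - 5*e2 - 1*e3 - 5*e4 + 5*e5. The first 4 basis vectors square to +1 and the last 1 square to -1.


v^2 = sum of c_i^2 * e_i^2
Positive signature terms (e_i^2 = +1): 1^2 + (-5)^2 + (-1)^2 + (-5)^2 = 52
Negative signature terms (e_j^2 = -1): 5^2 = 25
v^2 = 52 - 25 = 27


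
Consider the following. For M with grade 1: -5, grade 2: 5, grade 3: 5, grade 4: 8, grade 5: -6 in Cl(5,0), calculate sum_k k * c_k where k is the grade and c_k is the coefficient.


Grade-weighted sum = sum of grade_k * coefficient_k
1*(-5) = -5
2*5 = 10
3*5 = 15
4*8 = 32
5*(-6) = -30
Total = -5 + 10 + 15 + 32 + (-30) = 22


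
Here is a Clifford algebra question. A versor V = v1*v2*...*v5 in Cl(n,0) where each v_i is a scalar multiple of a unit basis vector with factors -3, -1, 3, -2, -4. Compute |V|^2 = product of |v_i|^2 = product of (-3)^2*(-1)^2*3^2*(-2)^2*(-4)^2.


Each vector v_i has |v_i|^2 = s_i^2
Squared scales: (-3)^2 = 9, (-1)^2 = 1, 3^2 = 9, (-2)^2 = 4, (-4)^2 = 16
|V|^2 = 9 * 1 * 9 * 4 * 16
= 5184


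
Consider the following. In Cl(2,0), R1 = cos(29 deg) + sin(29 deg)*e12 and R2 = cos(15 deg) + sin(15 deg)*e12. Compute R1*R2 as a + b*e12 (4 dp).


Same-plane rotors commute and their half-angles add:
R1*R2 = cos(a1 + a2) + sin(a1 + a2)*e12.
a1 + a2 = 29 + 15 = 44 deg
cos(44 deg) = 0.7193
sin(44 deg) = 0.6947
R1*R2 = 0.7193 + 0.6947*e12


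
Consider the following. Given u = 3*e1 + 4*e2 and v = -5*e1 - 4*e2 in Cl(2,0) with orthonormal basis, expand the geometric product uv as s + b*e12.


Expand: (3*e1 + 4*e2)(-5*e1 - 4*e2)
= 3*(-5)*e1e1 + 3*(-4)*e1e2 + 4*(-5)*e2e1 + 4*(-4)*e2e2
Using e1^2 = e2^2 = 1, e2e1 = -e1e2:
Scalar part s = 3*(-5) + 4*(-4) = -15 + (-16) = -31
Bivector part b = 3*(-4) - 4*(-5) = -12 - (-20) = 8
uv = -31 + 8*e12


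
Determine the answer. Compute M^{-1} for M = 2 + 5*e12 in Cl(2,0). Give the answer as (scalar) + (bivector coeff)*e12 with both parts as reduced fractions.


M = 2 + 5*e12, where e12^2 = -1.
Since M commutes with its reverse ~M = a - b*e12, M * ~M = a^2 - b^2*e12^2 = a^2 + b^2.
So M^{-1} = ~M / (a^2 + b^2) = (a - b*e12)/(a^2 + b^2).
a^2 + b^2 = 4 + 25 = 29
Scalar part = 2/29 = 2/29
Bivector coeff = -5/29 = -5/29
M^{-1} = 2/29 - 5/29*e12


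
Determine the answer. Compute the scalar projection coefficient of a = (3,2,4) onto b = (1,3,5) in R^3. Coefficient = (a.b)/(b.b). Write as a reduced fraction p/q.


Projection coefficient = (a . b) / (b . b)
a . b = 3*1 + 2*3 + 4*5
= 3 + 6 + 20 = 29
b . b = 1^2 + 3^2 + 5^2
= 1 + 9 + 25 = 35
Coefficient = 29/35
In lowest terms: 29/35


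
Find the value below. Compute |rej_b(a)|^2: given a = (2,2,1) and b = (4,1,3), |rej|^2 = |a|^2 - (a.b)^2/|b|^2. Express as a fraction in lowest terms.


|a|^2 = 2^2 + 2^2 + 1^2 = 9
|b|^2 = 4^2 + 1^2 + 3^2 = 26
a . b = 2*4 + 2*1 + 1*3 = 13
(a.b)^2 = 13^2 = 169
|rej|^2 = 9 - 169/26
= (234 - 169)/26
= 65/26
In lowest terms: 5/2


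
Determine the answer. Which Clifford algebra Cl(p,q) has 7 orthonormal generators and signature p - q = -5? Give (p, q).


We need p + q = 7 and p - q = -5.
Adding: 2p = 7 + (-5) = 2, so p = 1.
Then q = 7 - 1 = 6.
(p, q) = (1, 6)


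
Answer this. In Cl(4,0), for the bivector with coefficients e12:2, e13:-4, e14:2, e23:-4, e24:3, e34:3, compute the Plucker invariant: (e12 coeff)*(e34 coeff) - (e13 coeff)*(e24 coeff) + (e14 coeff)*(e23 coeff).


Plucker relation: af - be + cd
a*f = 2*3 = 6
b*e = (-4)*3 = -12
c*d = 2*(-4) = -8
af - be + cd = 6 - (-12) + (-8)
= 10


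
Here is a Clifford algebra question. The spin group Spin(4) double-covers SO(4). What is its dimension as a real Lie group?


Spin(n) double-covers SO(n); both have Lie algebra so(n) of dimension n(n-1)/2.
n = 4
n(n-1) = 4 * 3 = 12
dim Spin(4) = 12/2 = 6


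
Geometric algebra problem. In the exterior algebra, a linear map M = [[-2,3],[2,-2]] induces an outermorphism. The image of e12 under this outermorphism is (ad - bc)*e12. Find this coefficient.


The outermorphism of a linear map f sends e1^e2 to f(e1)^f(e2).
f(e1) = -2*e1 + 2*e2
f(e2) = 3*e1 - 2*e2
f(e1) ^ f(e2) = (-2*e1 + 2*e2) ^ (3*e1 - 2*e2)
= (-2)*(-2)*e12 + 2*3*e21
= (4 - 6)*e12
= -2*e12
Coefficient = -2


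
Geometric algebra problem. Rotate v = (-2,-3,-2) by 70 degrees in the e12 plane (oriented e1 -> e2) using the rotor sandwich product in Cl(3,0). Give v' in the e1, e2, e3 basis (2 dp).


Rotor R = cos(35deg) - sin(35deg)*e12
Rotation angle theta = 2 * 35 = 70 degrees in the e12 plane (e1 -> e2).
The component perpendicular to the plane (e3) is invariant: v'_3 = v3 = -2.00
cos(70deg) = 0.3420, sin(70deg) = 0.9397
v'_1 = v1*cos(theta) - v2*sin(theta) = -2*0.3420 - (-3)*0.9397 = 2.14
v'_2 = v1*sin(theta) + v2*cos(theta) = -2*0.9397 + (-3)*0.3420 = -2.91
v' = 2.14*e1 - 2.91*e2 - 2.00*e3


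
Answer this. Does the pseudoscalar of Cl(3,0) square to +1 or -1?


The pseudoscalar I = e1...e_n (product of all n generators) of Cl(p,q) satisfies I^2 = (-1)^(q + n(n-1)/2).
p = 3, q = 0, n = p + q = 3
n(n-1)/2 = 3 * 2 / 2 = 3
Exponent = q + n(n-1)/2 = 0 + 3 = 3
I^2 = (-1)^3 = -1


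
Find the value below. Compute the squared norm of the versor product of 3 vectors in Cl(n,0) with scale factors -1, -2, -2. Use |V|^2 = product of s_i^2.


Each vector v_i has |v_i|^2 = s_i^2
Squared scales: (-1)^2 = 1, (-2)^2 = 4, (-2)^2 = 4
|V|^2 = 1 * 4 * 4
= 16


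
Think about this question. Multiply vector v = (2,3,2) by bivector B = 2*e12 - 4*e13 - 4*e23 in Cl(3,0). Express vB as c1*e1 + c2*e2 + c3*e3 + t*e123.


vB has grade-1 (vector) and grade-3 (trivector) parts: vB = (v _| B) + (v ^ B).
Vector part <vB>_1:
  e1: -v2*b12 - v3*b13 = -(3)*(2) - (2)*(-4) = 2
  e2: v1*b12 - v3*b23 = (2)*(2) - (2)*(-4) = 12
  e3: v1*b13 + v2*b23 = (2)*(-4) + (3)*(-4) = -20
Trivector part <vB>_3:
  e123: v1*b23 - v2*b13 + v3*b12 = (2)*(-4) - (3)*(-4) + (2)*(2) = 8
vB = 2*e1 + 12*e2 - 20*e3 + 8*e123


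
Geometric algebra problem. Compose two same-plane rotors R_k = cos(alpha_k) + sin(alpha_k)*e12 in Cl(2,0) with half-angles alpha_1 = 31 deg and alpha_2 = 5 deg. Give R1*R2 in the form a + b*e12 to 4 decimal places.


Same-plane rotors commute and their half-angles add:
R1*R2 = cos(a1 + a2) + sin(a1 + a2)*e12.
a1 + a2 = 31 + 5 = 36 deg
cos(36 deg) = 0.8090
sin(36 deg) = 0.5878
R1*R2 = 0.8090 + 0.5878*e12


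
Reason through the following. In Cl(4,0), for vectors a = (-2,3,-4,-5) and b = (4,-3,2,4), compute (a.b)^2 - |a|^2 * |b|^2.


a . b = (-2)*4 + 3*(-3) + (-4)*2 + (-5)*4
= -8 + (-9) + (-8) + (-20) = -45
|a|^2 = (-2)^2 + 3^2 + (-4)^2 + (-5)^2 = 54
|b|^2 = 4^2 + (-3)^2 + 2^2 + 4^2 = 45
(a.b)^2 = (-45)^2 = 2025
|a|^2 * |b|^2 = 54 * 45 = 2430
Result = 2025 - 2430 = -405


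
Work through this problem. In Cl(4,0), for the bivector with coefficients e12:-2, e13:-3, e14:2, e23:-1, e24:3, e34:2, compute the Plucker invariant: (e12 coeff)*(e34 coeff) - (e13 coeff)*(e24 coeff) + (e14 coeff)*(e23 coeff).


Plucker relation: af - be + cd
a*f = (-2)*2 = -4
b*e = (-3)*3 = -9
c*d = 2*(-1) = -2
af - be + cd = -4 - (-9) + (-2)
= 3


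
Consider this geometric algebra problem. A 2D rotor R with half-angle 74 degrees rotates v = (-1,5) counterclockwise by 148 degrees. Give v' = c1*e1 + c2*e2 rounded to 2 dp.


Rotor R = cos(74deg) - sin(74deg)*e12
Rotation angle theta = 2 * 74 = 148 degrees
v' = R*v*~R rotates v by theta.
cos(148deg) = -0.8480, sin(148deg) = 0.5299
v'_1 = -1*cos(148deg) - 5*sin(148deg)
= -1*(-0.8480) - 5*0.5299
= -1.80
v'_2 = -1*sin(148deg) + 5*cos(148deg)
= -1*0.5299 + 5*(-0.8480)
= -4.77
v' = -1.80*e1 - 4.77*e2


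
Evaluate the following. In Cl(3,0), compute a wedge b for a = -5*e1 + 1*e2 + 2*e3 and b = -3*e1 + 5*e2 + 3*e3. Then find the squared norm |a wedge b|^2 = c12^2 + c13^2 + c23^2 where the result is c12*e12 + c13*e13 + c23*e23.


a wedge b = (a1*b2 - a2*b1)*e12 + (a1*b3 - a3*b1)*e13 + (a2*b3 - a3*b2)*e23
e12 coeff: (-5)*5 - 1*(-3) = -25 - (-3) = -22
e13 coeff: (-5)*3 - 2*(-3) = -15 - (-6) = -9
e23 coeff: 1*3 - 2*5 = 3 - 10 = -7
|a wedge b|^2 = (-22)^2 + (-9)^2 + (-7)^2
= 484 + 81 + 49
= 614


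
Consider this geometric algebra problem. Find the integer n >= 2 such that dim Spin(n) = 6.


dim Spin(n) = dim so(n) = n(n-1)/2.
Solve n(n-1)/2 = 6, i.e. n^2 - n - 12 = 0.
Discriminant = 1 + 8*6 = 49
n = (1 + sqrt(49))/2 = (1 + 7)/2 = 4


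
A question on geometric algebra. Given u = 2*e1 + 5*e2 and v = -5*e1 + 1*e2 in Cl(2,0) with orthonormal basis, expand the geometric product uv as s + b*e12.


Expand: (2*e1 + 5*e2)(-5*e1 + 1*e2)
= 2*(-5)*e1e1 + 2*1*e1e2 + 5*(-5)*e2e1 + 5*1*e2e2
Using e1^2 = e2^2 = 1, e2e1 = -e1e2:
Scalar part s = 2*(-5) + 5*1 = -10 + 5 = -5
Bivector part b = 2*1 - 5*(-5) = 2 - (-25) = 27
uv = -5 + 27*e12


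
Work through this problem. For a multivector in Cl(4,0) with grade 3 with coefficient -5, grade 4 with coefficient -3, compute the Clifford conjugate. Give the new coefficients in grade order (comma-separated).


Clifford conjugate sign for grade k: (-1)^(k(k+1)/2)
Grade 3: (-1)^(3*4/2) = (-1)^6 = 1, coeff -5 -> -5
Grade 4: (-1)^(4*5/2) = (-1)^10 = 1, coeff -3 -> -3
Conjugated coefficients: -5, -3


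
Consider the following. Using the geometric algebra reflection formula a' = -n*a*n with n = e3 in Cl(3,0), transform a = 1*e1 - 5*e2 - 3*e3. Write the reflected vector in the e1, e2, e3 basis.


Reflection formula: a' = -n*a*n, with n = e3 (unit vector, n^2 = 1).
For reflection through hyperplane perp to e3:
The component along e3 flips sign, others stay.
a = (1, -5, -3)
a' = (1, -5, 3)
a' = 1*e1 - 5*e2 + 3*e3


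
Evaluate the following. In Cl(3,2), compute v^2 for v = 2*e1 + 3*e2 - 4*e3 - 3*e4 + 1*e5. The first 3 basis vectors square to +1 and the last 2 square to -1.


v^2 = sum of c_i^2 * e_i^2
Positive signature terms (e_i^2 = +1): 2^2 + 3^2 + (-4)^2 = 29
Negative signature terms (e_j^2 = -1): (-3)^2 + 1^2 = 10
v^2 = 29 - 10 = 19


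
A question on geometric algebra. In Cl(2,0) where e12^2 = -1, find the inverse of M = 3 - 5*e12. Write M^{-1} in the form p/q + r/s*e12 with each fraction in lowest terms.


M = 3 - 5*e12, where e12^2 = -1.
Since M commutes with its reverse ~M = a - b*e12, M * ~M = a^2 - b^2*e12^2 = a^2 + b^2.
So M^{-1} = ~M / (a^2 + b^2) = (a - b*e12)/(a^2 + b^2).
a^2 + b^2 = 9 + 25 = 34
Scalar part = 3/34 = 3/34
Bivector coeff = 5/34 = 5/34
M^{-1} = 3/34 + 5/34*e12


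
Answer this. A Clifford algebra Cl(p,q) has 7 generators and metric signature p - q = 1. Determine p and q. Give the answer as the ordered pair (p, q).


We need p + q = 7 and p - q = 1.
Adding: 2p = 7 + 1 = 8, so p = 4.
Then q = 7 - 4 = 3.
(p, q) = (4, 3)


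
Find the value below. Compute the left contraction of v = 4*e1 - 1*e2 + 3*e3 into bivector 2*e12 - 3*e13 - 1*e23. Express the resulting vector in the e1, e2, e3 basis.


Left contraction v _| B = <vB>_1 (grade-1 part of the geometric product vB).
Using e1_|e12 = e2, e2_|e12 = -e1, e1_|e13 = e3, e3_|e13 = -e1, e2_|e23 = e3, e3_|e23 = -e2:
e1 coeff: -v2*b12 - v3*b13 = -(-1)*(2) - (3)*(-3) = 11
e2 coeff: v1*b12 - v3*b23 = (4)*(2) - (3)*(-1) = 11
e3 coeff: v1*b13 + v2*b23 = (4)*(-3) + (-1)*(-1) = -11
v _| B = 11*e1 + 11*e2 - 11*e3


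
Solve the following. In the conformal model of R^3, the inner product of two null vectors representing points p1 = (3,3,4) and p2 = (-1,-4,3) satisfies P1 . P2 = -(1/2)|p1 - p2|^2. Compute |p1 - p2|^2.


p1 - p2 = (4, 7, 1)
|p1 - p2|^2 = 4^2 + 7^2 + 1^2
= 16 + 49 + 1
= 66


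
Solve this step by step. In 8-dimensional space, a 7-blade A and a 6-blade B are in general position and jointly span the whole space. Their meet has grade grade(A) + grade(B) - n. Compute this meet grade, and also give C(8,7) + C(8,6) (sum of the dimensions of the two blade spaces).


Meet grade = grade(A) + grade(B) - n
= 7 + 6 - 8 = 5
C(8,7) = 8
C(8,6) = 28
dim_A + dim_B = 8 + 28 = 36


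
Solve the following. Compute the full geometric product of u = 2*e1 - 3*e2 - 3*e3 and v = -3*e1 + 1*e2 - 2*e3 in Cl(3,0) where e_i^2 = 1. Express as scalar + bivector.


In Cl(3,0): e_i^2 = 1, e_ie_j = -e_je_i for i != j.
Scalar part = u . v = 2*(-3) + (-3)*1 + (-3)*(-2)
= -6 + (-3) + 6 = -3
e12 coeff = 2*1 - (-3)*(-3) = 2 - 9 = -7
e13 coeff = 2*(-2) - (-3)*(-3) = -4 - 9 = -13
e23 coeff = (-3)*(-2) - (-3)*1 = 6 - (-3) = 9
uv = -3 - 7*e12 - 13*e13 + 9*e23


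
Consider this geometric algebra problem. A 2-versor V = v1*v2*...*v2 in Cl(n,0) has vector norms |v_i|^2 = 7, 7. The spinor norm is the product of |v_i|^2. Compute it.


Spinor norm N(V) = |v1|^2 * |v2|^2 * ... * |v2|^2
= 7 * 7
Running product: 7, 49
N(V) = 49


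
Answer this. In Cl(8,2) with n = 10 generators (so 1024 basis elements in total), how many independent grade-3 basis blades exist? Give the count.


Number of grade-k basis blades in Cl(p,q) with n = p + q is C(n, k).
n = 8 + 2 = 10
C(10, 3) = 10! / (3! * 7!)
= 3628800 / (6 * 5040)
= 120


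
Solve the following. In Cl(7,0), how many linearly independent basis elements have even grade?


Even subalgebra dimension = 2^(n-1)
n = 7 + 0 = 7
2^(7 - 1) = 2^6 = 64
Verification: sum of C(7,k) for even k = 1 + 21 + 35 + 7 = 64
Result = 64


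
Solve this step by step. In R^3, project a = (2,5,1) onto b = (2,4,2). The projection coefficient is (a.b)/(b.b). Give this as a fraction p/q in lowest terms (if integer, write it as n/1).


Projection coefficient = (a . b) / (b . b)
a . b = 2*2 + 5*4 + 1*2
= 4 + 20 + 2 = 26
b . b = 2^2 + 4^2 + 2^2
= 4 + 16 + 4 = 24
Coefficient = 26/24
In lowest terms: 13/12


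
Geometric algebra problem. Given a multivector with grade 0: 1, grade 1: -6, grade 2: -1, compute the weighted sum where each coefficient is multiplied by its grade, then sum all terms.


Grade-weighted sum = sum of grade_k * coefficient_k
0*1 = 0
1*(-6) = -6
2*(-1) = -2
Total = 0 + (-6) + (-2) = -8


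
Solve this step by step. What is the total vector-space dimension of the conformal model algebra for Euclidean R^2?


The conformal model of R^2 uses Cl(3,1): the 2 Euclidean generators plus two extra orthogonal generators e+ (e+^2 = +1) and e- (e-^2 = -1), from which the null vectors e0, einf are built.
Number of generators m = 2 + 2 = 4.
dim Cl(p,q) = 2^m = 2^4 = 16


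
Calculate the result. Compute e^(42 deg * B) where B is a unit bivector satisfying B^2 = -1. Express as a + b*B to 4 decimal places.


For a unit bivector B with B^2 = -1, the exponential series gives
e^(theta*B) = cos(theta) + sin(theta)*B (the GA analogue of Euler's formula).
theta = 42 degrees = 0.733038 rad
cos(42 deg) = 0.7431
sin(42 deg) = 0.6691
exp(theta*B) = 0.7431 + 0.6691*B


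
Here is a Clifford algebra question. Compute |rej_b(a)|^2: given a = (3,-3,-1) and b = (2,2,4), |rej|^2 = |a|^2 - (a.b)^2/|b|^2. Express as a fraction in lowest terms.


|a|^2 = 3^2 + (-3)^2 + (-1)^2 = 19
|b|^2 = 2^2 + 2^2 + 4^2 = 24
a . b = 3*2 + (-3)*2 + (-1)*4 = -4
(a.b)^2 = (-4)^2 = 16
|rej|^2 = 19 - 16/24
= (456 - 16)/24
= 440/24
In lowest terms: 55/3


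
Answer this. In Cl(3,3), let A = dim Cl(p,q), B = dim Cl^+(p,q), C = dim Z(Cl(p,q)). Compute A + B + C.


n = 3 + 3 = 6
Total dim = 2^6 = 64
Even subalgebra dim = 2^5 = 32
n is even, so center dim = 1
Sum = 64 + 32 + 1 = 97


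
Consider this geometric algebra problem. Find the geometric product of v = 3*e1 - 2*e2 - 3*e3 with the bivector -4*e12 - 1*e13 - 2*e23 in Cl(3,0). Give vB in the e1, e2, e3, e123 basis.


vB has grade-1 (vector) and grade-3 (trivector) parts: vB = (v _| B) + (v ^ B).
Vector part <vB>_1:
  e1: -v2*b12 - v3*b13 = -(-2)*(-4) - (-3)*(-1) = -11
  e2: v1*b12 - v3*b23 = (3)*(-4) - (-3)*(-2) = -18
  e3: v1*b13 + v2*b23 = (3)*(-1) + (-2)*(-2) = 1
Trivector part <vB>_3:
  e123: v1*b23 - v2*b13 + v3*b12 = (3)*(-2) - (-2)*(-1) + (-3)*(-4) = 4
vB = -11*e1 - 18*e2 + 1*e3 + 4*e123


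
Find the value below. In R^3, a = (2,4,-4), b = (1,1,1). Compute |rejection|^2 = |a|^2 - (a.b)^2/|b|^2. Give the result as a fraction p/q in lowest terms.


|a|^2 = 2^2 + 4^2 + (-4)^2 = 36
|b|^2 = 1^2 + 1^2 + 1^2 = 3
a . b = 2*1 + 4*1 + (-4)*1 = 2
(a.b)^2 = 2^2 = 4
|rej|^2 = 36 - 4/3
= (108 - 4)/3
= 104/3
In lowest terms: 104/3


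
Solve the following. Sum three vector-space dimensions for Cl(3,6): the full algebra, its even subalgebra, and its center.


n = 3 + 6 = 9
Total dim = 2^9 = 512
Even subalgebra dim = 2^8 = 256
n is odd, so center dim = 2
Sum = 512 + 256 + 2 = 770


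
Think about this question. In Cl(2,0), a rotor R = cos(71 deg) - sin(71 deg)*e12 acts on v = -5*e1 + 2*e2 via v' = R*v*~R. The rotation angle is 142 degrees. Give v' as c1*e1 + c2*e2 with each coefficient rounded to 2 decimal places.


Rotor R = cos(71deg) - sin(71deg)*e12
Rotation angle theta = 2 * 71 = 142 degrees
v' = R*v*~R rotates v by theta.
cos(142deg) = -0.7880, sin(142deg) = 0.6157
v'_1 = -5*cos(142deg) - 2*sin(142deg)
= -5*(-0.7880) - 2*0.6157
= 2.71
v'_2 = -5*sin(142deg) + 2*cos(142deg)
= -5*0.6157 + 2*(-0.7880)
= -4.65
v' = 2.71*e1 - 4.65*e2


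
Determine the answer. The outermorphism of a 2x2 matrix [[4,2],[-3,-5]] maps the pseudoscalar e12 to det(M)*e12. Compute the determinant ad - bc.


The outermorphism of a linear map f sends e1^e2 to f(e1)^f(e2).
f(e1) = 4*e1 - 3*e2
f(e2) = 2*e1 - 5*e2
f(e1) ^ f(e2) = (4*e1 - 3*e2) ^ (2*e1 - 5*e2)
= 4*(-5)*e12 + (-3)*2*e21
= (-20 - (-6))*e12
= -14*e12
Coefficient = -14


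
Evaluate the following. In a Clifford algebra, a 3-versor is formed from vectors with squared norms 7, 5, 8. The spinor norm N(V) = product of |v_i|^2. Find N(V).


Spinor norm N(V) = |v1|^2 * |v2|^2 * ... * |v3|^2
= 7 * 5 * 8
Running product: 7, 35, 280
N(V) = 280


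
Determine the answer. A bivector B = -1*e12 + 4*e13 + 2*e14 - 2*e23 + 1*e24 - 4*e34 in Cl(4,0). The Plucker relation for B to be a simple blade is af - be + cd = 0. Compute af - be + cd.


Plucker relation: af - be + cd
a*f = (-1)*(-4) = 4
b*e = 4*1 = 4
c*d = 2*(-2) = -4
af - be + cd = 4 - 4 + (-4)
= -4


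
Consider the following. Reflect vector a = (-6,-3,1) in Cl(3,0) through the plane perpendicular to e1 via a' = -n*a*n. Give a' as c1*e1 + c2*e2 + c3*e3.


Reflection formula: a' = -n*a*n, with n = e1 (unit vector, n^2 = 1).
For reflection through hyperplane perp to e1:
The component along e1 flips sign, others stay.
a = (-6, -3, 1)
a' = (6, -3, 1)
a' = 6*e1 - 3*e2 + 1*e3


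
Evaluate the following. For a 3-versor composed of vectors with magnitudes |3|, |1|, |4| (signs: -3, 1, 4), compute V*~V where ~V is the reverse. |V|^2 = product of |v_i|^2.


Each vector v_i has |v_i|^2 = s_i^2
Squared scales: (-3)^2 = 9, 1^2 = 1, 4^2 = 16
|V|^2 = 9 * 1 * 16
= 144


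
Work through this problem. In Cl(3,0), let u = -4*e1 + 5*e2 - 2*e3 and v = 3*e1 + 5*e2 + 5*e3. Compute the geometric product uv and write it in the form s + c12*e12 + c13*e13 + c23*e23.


In Cl(3,0): e_i^2 = 1, e_ie_j = -e_je_i for i != j.
Scalar part = u . v = (-4)*3 + 5*5 + (-2)*5
= -12 + 25 + (-10) = 3
e12 coeff = (-4)*5 - 5*3 = -20 - 15 = -35
e13 coeff = (-4)*5 - (-2)*3 = -20 - (-6) = -14
e23 coeff = 5*5 - (-2)*5 = 25 - (-10) = 35
uv = 3 - 35*e12 - 14*e13 + 35*e23


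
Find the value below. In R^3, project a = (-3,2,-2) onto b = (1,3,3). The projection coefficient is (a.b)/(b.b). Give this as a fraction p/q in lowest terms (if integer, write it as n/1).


Projection coefficient = (a . b) / (b . b)
a . b = (-3)*1 + 2*3 + (-2)*3
= -3 + 6 + (-6) = -3
b . b = 1^2 + 3^2 + 3^2
= 1 + 9 + 9 = 19
Coefficient = -3/19
In lowest terms: -3/19


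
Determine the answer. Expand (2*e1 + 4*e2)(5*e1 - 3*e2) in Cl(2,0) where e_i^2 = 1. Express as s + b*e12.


Expand: (2*e1 + 4*e2)(5*e1 - 3*e2)
= 2*5*e1e1 + 2*(-3)*e1e2 + 4*5*e2e1 + 4*(-3)*e2e2
Using e1^2 = e2^2 = 1, e2e1 = -e1e2:
Scalar part s = 2*5 + 4*(-3) = 10 + (-12) = -2
Bivector part b = 2*(-3) - 4*5 = -6 - 20 = -26
uv = -2 - 26*e12


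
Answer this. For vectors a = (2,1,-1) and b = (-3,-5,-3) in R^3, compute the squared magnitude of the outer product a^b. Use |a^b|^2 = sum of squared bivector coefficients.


a wedge b = (a1*b2 - a2*b1)*e12 + (a1*b3 - a3*b1)*e13 + (a2*b3 - a3*b2)*e23
e12 coeff: 2*(-5) - 1*(-3) = -10 - (-3) = -7
e13 coeff: 2*(-3) - (-1)*(-3) = -6 - 3 = -9
e23 coeff: 1*(-3) - (-1)*(-5) = -3 - 5 = -8
|a wedge b|^2 = (-7)^2 + (-9)^2 + (-8)^2
= 49 + 81 + 64
= 194


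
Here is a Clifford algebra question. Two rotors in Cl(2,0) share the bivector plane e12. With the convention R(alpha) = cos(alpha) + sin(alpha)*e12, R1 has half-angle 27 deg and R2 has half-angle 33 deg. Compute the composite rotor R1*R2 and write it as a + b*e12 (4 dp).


Same-plane rotors commute and their half-angles add:
R1*R2 = cos(a1 + a2) + sin(a1 + a2)*e12.
a1 + a2 = 27 + 33 = 60 deg
cos(60 deg) = 0.5000
sin(60 deg) = 0.8660
R1*R2 = 0.5000 + 0.8660*e12


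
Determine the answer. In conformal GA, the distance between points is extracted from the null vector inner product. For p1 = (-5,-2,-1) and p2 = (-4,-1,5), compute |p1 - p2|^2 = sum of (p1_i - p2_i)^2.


p1 - p2 = (-1, -1, -6)
|p1 - p2|^2 = (-1)^2 + (-1)^2 + (-6)^2
= 1 + 1 + 36
= 38


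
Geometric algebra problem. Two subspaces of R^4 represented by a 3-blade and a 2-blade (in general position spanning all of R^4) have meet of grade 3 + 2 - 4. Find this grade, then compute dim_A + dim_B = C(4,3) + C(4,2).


Meet grade = grade(A) + grade(B) - n
= 3 + 2 - 4 = 1
C(4,3) = 4
C(4,2) = 6
dim_A + dim_B = 4 + 6 = 10


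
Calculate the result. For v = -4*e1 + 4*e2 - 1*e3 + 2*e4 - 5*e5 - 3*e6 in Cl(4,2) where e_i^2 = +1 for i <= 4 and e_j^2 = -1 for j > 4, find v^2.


v^2 = sum of c_i^2 * e_i^2
Positive signature terms (e_i^2 = +1): (-4)^2 + 4^2 + (-1)^2 + 2^2 = 37
Negative signature terms (e_j^2 = -1): (-5)^2 + (-3)^2 = 34
v^2 = 37 - 34 = 3


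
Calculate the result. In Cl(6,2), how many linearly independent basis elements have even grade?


Even subalgebra dimension = 2^(n-1)
n = 6 + 2 = 8
2^(8 - 1) = 2^7 = 128
Verification: sum of C(8,k) for even k = 1 + 28 + 70 + 28 + 1 = 128
Result = 128


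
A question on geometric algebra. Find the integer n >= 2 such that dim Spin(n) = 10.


dim Spin(n) = dim so(n) = n(n-1)/2.
Solve n(n-1)/2 = 10, i.e. n^2 - n - 20 = 0.
Discriminant = 1 + 8*10 = 81
n = (1 + sqrt(81))/2 = (1 + 9)/2 = 5


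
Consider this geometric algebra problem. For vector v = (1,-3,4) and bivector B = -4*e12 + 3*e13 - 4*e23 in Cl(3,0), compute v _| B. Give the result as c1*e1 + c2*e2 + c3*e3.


Left contraction v _| B = <vB>_1 (grade-1 part of the geometric product vB).
Using e1_|e12 = e2, e2_|e12 = -e1, e1_|e13 = e3, e3_|e13 = -e1, e2_|e23 = e3, e3_|e23 = -e2:
e1 coeff: -v2*b12 - v3*b13 = -(-3)*(-4) - (4)*(3) = -24
e2 coeff: v1*b12 - v3*b23 = (1)*(-4) - (4)*(-4) = 12
e3 coeff: v1*b13 + v2*b23 = (1)*(3) + (-3)*(-4) = 15
v _| B = -24*e1 + 12*e2 + 15*e3


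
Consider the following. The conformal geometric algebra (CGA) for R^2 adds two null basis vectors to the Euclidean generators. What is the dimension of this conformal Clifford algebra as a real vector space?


The conformal model of R^2 uses Cl(3,1): the 2 Euclidean generators plus two extra orthogonal generators e+ (e+^2 = +1) and e- (e-^2 = -1), from which the null vectors e0, einf are built.
Number of generators m = 2 + 2 = 4.
dim Cl(p,q) = 2^m = 2^4 = 16


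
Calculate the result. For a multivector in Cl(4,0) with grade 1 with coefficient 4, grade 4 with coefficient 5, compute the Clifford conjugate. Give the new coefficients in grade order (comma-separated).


Clifford conjugate sign for grade k: (-1)^(k(k+1)/2)
Grade 1: (-1)^(1*2/2) = (-1)^1 = -1, coeff 4 -> -4
Grade 4: (-1)^(4*5/2) = (-1)^10 = 1, coeff 5 -> 5
Conjugated coefficients: -4, 5


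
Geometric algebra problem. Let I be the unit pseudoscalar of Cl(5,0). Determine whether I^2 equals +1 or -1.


The pseudoscalar I = e1...e_n (product of all n generators) of Cl(p,q) satisfies I^2 = (-1)^(q + n(n-1)/2).
p = 5, q = 0, n = p + q = 5
n(n-1)/2 = 5 * 4 / 2 = 10
Exponent = q + n(n-1)/2 = 0 + 10 = 10
I^2 = (-1)^10 = +1


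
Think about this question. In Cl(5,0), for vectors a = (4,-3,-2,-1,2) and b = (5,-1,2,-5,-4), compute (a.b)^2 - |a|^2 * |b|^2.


a . b = 4*5 + (-3)*(-1) + (-2)*2 + (-1)*(-5) + 2*(-4)
= 20 + 3 + (-4) + 5 + (-8) = 16
|a|^2 = 4^2 + (-3)^2 + (-2)^2 + (-1)^2 + 2^2 = 34
|b|^2 = 5^2 + (-1)^2 + 2^2 + (-5)^2 + (-4)^2 = 71
(a.b)^2 = 16^2 = 256
|a|^2 * |b|^2 = 34 * 71 = 2414
Result = 256 - 2414 = -2158


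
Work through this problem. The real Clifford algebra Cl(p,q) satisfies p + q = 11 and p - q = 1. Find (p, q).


We need p + q = 11 and p - q = 1.
Adding: 2p = 11 + 1 = 12, so p = 6.
Then q = 11 - 6 = 5.
(p, q) = (6, 5)


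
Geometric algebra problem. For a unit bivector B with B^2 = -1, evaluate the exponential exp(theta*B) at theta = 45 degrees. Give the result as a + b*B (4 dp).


For a unit bivector B with B^2 = -1, the exponential series gives
e^(theta*B) = cos(theta) + sin(theta)*B (the GA analogue of Euler's formula).
theta = 45 degrees = 0.785398 rad
cos(45 deg) = 0.7071
sin(45 deg) = 0.7071
exp(theta*B) = 0.7071 + 0.7071*B


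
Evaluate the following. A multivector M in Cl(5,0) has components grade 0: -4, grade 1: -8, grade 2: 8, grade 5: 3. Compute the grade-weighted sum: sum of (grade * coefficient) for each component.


Grade-weighted sum = sum of grade_k * coefficient_k
0*(-4) = 0
1*(-8) = -8
2*8 = 16
5*3 = 15
Total = 0 + (-8) + 16 + 15 = 23


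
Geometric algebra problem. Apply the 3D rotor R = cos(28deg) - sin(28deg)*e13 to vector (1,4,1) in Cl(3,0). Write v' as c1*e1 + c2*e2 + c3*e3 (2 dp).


Rotor R = cos(28deg) - sin(28deg)*e13
Rotation angle theta = 2 * 28 = 56 degrees in the e13 plane (e1 -> e3).
The component perpendicular to the plane (e2) is invariant: v'_2 = v2 = 4.00
cos(56deg) = 0.5592, sin(56deg) = 0.8290
v'_1 = v1*cos(theta) - v3*sin(theta) = 1*0.5592 - 1*0.8290 = -0.27
v'_3 = v1*sin(theta) + v3*cos(theta) = 1*0.8290 + 1*0.5592 = 1.39
v' = -0.27*e1 + 4.00*e2 + 1.39*e3


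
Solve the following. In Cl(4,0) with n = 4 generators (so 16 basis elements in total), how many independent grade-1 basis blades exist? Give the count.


Number of grade-k basis blades in Cl(p,q) with n = p + q is C(n, k).
n = 4 + 0 = 4
C(4, 1) = 4! / (1! * 3!)
= 24 / (1 * 6)
= 4


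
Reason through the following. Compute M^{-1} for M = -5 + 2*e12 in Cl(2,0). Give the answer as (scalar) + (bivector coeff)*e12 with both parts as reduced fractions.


M = -5 + 2*e12, where e12^2 = -1.
Since M commutes with its reverse ~M = a - b*e12, M * ~M = a^2 - b^2*e12^2 = a^2 + b^2.
So M^{-1} = ~M / (a^2 + b^2) = (a - b*e12)/(a^2 + b^2).
a^2 + b^2 = 25 + 4 = 29
Scalar part = -5/29 = -5/29
Bivector coeff = -2/29 = -2/29
M^{-1} = -5/29 - 2/29*e12


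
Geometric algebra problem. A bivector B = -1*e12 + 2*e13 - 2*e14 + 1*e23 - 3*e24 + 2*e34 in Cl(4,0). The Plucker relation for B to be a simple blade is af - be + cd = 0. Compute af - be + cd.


Plucker relation: af - be + cd
a*f = (-1)*2 = -2
b*e = 2*(-3) = -6
c*d = (-2)*1 = -2
af - be + cd = -2 - (-6) + (-2)
= 2


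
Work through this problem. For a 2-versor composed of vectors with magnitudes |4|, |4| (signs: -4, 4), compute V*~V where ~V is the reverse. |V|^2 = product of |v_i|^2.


Each vector v_i has |v_i|^2 = s_i^2
Squared scales: (-4)^2 = 16, 4^2 = 16
|V|^2 = 16 * 16
= 256


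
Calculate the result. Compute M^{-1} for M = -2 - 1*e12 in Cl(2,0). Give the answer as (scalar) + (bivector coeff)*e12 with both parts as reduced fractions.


M = -2 - 1*e12, where e12^2 = -1.
Since M commutes with its reverse ~M = a - b*e12, M * ~M = a^2 - b^2*e12^2 = a^2 + b^2.
So M^{-1} = ~M / (a^2 + b^2) = (a - b*e12)/(a^2 + b^2).
a^2 + b^2 = 4 + 1 = 5
Scalar part = -2/5 = -2/5
Bivector coeff = 1/5 = 1/5
M^{-1} = -2/5 + 1/5*e12


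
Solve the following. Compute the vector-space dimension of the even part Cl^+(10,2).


Even subalgebra dimension = 2^(n-1)
n = 10 + 2 = 12
2^(12 - 1) = 2^11 = 2048
Verification: sum of C(12,k) for even k = 1 + 66 + 495 + 924 + 495 + 66 + 1 = 2048
Result = 2048


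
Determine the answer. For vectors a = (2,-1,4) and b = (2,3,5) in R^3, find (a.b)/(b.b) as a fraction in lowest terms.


Projection coefficient = (a . b) / (b . b)
a . b = 2*2 + (-1)*3 + 4*5
= 4 + (-3) + 20 = 21
b . b = 2^2 + 3^2 + 5^2
= 4 + 9 + 25 = 38
Coefficient = 21/38
In lowest terms: 21/38


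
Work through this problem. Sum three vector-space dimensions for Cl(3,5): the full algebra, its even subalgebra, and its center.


n = 3 + 5 = 8
Total dim = 2^8 = 256
Even subalgebra dim = 2^7 = 128
n is even, so center dim = 1
Sum = 256 + 128 + 1 = 385


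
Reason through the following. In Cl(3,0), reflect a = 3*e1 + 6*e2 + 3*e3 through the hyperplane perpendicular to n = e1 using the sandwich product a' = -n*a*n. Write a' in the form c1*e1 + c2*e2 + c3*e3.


Reflection formula: a' = -n*a*n, with n = e1 (unit vector, n^2 = 1).
For reflection through hyperplane perp to e1:
The component along e1 flips sign, others stay.
a = (3, 6, 3)
a' = (-3, 6, 3)
a' = -3*e1 + 6*e2 + 3*e3


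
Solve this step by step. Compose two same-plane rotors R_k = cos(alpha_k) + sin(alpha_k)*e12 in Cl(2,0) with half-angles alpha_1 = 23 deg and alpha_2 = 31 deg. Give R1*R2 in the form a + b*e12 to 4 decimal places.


Same-plane rotors commute and their half-angles add:
R1*R2 = cos(a1 + a2) + sin(a1 + a2)*e12.
a1 + a2 = 23 + 31 = 54 deg
cos(54 deg) = 0.5878
sin(54 deg) = 0.8090
R1*R2 = 0.5878 + 0.8090*e12


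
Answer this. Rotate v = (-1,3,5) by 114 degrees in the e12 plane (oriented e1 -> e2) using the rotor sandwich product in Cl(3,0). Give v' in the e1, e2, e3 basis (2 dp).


Rotor R = cos(57deg) - sin(57deg)*e12
Rotation angle theta = 2 * 57 = 114 degrees in the e12 plane (e1 -> e2).
The component perpendicular to the plane (e3) is invariant: v'_3 = v3 = 5.00
cos(114deg) = -0.4067, sin(114deg) = 0.9135
v'_1 = v1*cos(theta) - v2*sin(theta) = -1*(-0.4067) - 3*0.9135 = -2.33
v'_2 = v1*sin(theta) + v2*cos(theta) = -1*0.9135 + 3*(-0.4067) = -2.13
v' = -2.33*e1 - 2.13*e2 + 5.00*e3


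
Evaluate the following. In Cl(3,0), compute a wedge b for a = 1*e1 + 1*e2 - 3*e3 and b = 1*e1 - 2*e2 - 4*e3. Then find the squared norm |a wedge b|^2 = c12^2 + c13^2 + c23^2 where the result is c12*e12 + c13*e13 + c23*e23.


a wedge b = (a1*b2 - a2*b1)*e12 + (a1*b3 - a3*b1)*e13 + (a2*b3 - a3*b2)*e23
e12 coeff: 1*(-2) - 1*1 = -2 - 1 = -3
e13 coeff: 1*(-4) - (-3)*1 = -4 - (-3) = -1
e23 coeff: 1*(-4) - (-3)*(-2) = -4 - 6 = -10
|a wedge b|^2 = (-3)^2 + (-1)^2 + (-10)^2
= 9 + 1 + 100
= 110


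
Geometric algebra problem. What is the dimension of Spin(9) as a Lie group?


Spin(n) double-covers SO(n); both have Lie algebra so(n) of dimension n(n-1)/2.
n = 9
n(n-1) = 9 * 8 = 72
dim Spin(9) = 72/2 = 36


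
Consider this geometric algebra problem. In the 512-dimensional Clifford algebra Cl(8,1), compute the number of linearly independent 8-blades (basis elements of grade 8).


Number of grade-k basis blades in Cl(p,q) with n = p + q is C(n, k).
n = 8 + 1 = 9
C(9, 8) = 9! / (8! * 1!)
= 362880 / (40320 * 1)
= 9


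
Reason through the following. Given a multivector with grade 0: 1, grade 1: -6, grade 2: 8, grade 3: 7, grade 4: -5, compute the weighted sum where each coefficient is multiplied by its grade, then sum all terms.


Grade-weighted sum = sum of grade_k * coefficient_k
0*1 = 0
1*(-6) = -6
2*8 = 16
3*7 = 21
4*(-5) = -20
Total = 0 + (-6) + 16 + 21 + (-20) = 11


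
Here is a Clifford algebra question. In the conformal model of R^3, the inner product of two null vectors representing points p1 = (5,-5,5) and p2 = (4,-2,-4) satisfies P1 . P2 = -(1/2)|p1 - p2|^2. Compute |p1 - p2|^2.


p1 - p2 = (1, -3, 9)
|p1 - p2|^2 = 1^2 + (-3)^2 + 9^2
= 1 + 9 + 81
= 91


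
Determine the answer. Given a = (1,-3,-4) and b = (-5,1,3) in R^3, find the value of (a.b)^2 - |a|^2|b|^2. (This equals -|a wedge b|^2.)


a . b = 1*(-5) + (-3)*1 + (-4)*3
= -5 + (-3) + (-12) = -20
|a|^2 = 1^2 + (-3)^2 + (-4)^2 = 26
|b|^2 = (-5)^2 + 1^2 + 3^2 = 35
(a.b)^2 = (-20)^2 = 400
|a|^2 * |b|^2 = 26 * 35 = 910
Result = 400 - 910 = -510


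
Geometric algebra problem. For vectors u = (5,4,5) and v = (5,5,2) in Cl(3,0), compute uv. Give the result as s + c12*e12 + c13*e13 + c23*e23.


In Cl(3,0): e_i^2 = 1, e_ie_j = -e_je_i for i != j.
Scalar part = u . v = 5*5 + 4*5 + 5*2
= 25 + 20 + 10 = 55
e12 coeff = 5*5 - 4*5 = 25 - 20 = 5
e13 coeff = 5*2 - 5*5 = 10 - 25 = -15
e23 coeff = 4*2 - 5*5 = 8 - 25 = -17
uv = 55 + 5*e12 - 15*e13 - 17*e23


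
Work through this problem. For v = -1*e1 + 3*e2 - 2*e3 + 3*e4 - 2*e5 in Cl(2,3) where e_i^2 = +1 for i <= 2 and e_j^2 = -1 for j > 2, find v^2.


v^2 = sum of c_i^2 * e_i^2
Positive signature terms (e_i^2 = +1): (-1)^2 + 3^2 = 10
Negative signature terms (e_j^2 = -1): (-2)^2 + 3^2 + (-2)^2 = 17
v^2 = 10 - 17 = -7


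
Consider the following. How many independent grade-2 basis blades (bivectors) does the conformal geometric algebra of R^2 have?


The conformal model of R^2 uses Cl(3,1) with m = 2 + 2 = 4 generators.
Number of grade-2 blades = C(m, 2) = C(4, 2)
= 4*3/2 = 6


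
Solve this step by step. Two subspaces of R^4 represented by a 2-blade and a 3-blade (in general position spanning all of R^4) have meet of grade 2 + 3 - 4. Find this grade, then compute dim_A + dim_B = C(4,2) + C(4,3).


Meet grade = grade(A) + grade(B) - n
= 2 + 3 - 4 = 1
C(4,2) = 6
C(4,3) = 4
dim_A + dim_B = 6 + 4 = 10


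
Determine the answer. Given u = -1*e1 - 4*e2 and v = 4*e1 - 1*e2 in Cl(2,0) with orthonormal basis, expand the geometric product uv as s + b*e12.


Expand: (-1*e1 - 4*e2)(4*e1 - 1*e2)
= (-1)*4*e1e1 + (-1)*(-1)*e1e2 + (-4)*4*e2e1 + (-4)*(-1)*e2e2
Using e1^2 = e2^2 = 1, e2e1 = -e1e2:
Scalar part s = (-1)*4 + (-4)*(-1) = -4 + 4 = 0
Bivector part b = (-1)*(-1) - (-4)*4 = 1 - (-16) = 17
uv = 0 + 17*e12


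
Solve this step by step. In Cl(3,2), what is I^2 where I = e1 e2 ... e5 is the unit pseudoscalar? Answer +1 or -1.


The pseudoscalar I = e1...e_n (product of all n generators) of Cl(p,q) satisfies I^2 = (-1)^(q + n(n-1)/2).
p = 3, q = 2, n = p + q = 5
n(n-1)/2 = 5 * 4 / 2 = 10
Exponent = q + n(n-1)/2 = 2 + 10 = 12
I^2 = (-1)^12 = +1


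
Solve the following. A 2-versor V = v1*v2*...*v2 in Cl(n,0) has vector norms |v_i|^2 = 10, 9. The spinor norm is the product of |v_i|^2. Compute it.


Spinor norm N(V) = |v1|^2 * |v2|^2 * ... * |v2|^2
= 10 * 9
Running product: 10, 90
N(V) = 90


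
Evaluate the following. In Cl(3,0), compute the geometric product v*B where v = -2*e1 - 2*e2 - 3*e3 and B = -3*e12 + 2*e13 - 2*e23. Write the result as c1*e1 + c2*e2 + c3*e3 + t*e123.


vB has grade-1 (vector) and grade-3 (trivector) parts: vB = (v _| B) + (v ^ B).
Vector part <vB>_1:
  e1: -v2*b12 - v3*b13 = -(-2)*(-3) - (-3)*(2) = 0
  e2: v1*b12 - v3*b23 = (-2)*(-3) - (-3)*(-2) = 0
  e3: v1*b13 + v2*b23 = (-2)*(2) + (-2)*(-2) = 0
Trivector part <vB>_3:
  e123: v1*b23 - v2*b13 + v3*b12 = (-2)*(-2) - (-2)*(2) + (-3)*(-3) = 17
vB = 0*e1 + 0*e2 + 0*e3 + 17*e123


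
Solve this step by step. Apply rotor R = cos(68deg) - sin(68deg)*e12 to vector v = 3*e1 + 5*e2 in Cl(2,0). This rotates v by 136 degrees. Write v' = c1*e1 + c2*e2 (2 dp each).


Rotor R = cos(68deg) - sin(68deg)*e12
Rotation angle theta = 2 * 68 = 136 degrees
v' = R*v*~R rotates v by theta.
cos(136deg) = -0.7193, sin(136deg) = 0.6947
v'_1 = 3*cos(136deg) - 5*sin(136deg)
= 3*(-0.7193) - 5*0.6947
= -5.63
v'_2 = 3*sin(136deg) + 5*cos(136deg)
= 3*0.6947 + 5*(-0.7193)
= -1.51
v' = -5.63*e1 - 1.51*e2
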